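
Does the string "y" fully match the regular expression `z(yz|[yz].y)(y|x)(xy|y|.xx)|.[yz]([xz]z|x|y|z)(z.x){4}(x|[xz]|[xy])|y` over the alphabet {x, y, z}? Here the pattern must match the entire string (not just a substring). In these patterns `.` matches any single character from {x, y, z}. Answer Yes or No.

Yes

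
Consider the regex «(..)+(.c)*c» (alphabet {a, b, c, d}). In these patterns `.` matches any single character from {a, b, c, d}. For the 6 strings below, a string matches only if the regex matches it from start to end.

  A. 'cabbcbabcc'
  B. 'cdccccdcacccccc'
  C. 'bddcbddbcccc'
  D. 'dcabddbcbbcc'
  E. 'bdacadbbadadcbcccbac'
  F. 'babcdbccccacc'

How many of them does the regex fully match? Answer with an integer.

A. 'cabbcbabcc' → no match
B → match
C. 'bddcbddbcccc' → no match
D. 'dcabddbcbbcc' → no match
E → no match
F → match
Total matched: 2

2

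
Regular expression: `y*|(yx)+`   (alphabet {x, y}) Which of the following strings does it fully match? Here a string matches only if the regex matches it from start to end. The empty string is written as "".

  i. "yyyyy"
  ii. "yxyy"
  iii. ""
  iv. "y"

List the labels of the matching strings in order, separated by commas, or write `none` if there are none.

i. "yyyyy" → match
ii. "yxyy" → no match
iii. "" → match
iv. "y" → match

i, iii, iv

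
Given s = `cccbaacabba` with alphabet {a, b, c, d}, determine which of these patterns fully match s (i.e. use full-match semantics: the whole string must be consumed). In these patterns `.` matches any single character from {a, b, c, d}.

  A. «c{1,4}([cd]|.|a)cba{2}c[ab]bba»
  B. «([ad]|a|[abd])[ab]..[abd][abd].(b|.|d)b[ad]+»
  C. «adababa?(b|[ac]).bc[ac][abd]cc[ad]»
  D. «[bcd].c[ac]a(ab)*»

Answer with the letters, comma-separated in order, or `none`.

A

A → match
B → no match
C → no match — must start with `adabab`
D → no match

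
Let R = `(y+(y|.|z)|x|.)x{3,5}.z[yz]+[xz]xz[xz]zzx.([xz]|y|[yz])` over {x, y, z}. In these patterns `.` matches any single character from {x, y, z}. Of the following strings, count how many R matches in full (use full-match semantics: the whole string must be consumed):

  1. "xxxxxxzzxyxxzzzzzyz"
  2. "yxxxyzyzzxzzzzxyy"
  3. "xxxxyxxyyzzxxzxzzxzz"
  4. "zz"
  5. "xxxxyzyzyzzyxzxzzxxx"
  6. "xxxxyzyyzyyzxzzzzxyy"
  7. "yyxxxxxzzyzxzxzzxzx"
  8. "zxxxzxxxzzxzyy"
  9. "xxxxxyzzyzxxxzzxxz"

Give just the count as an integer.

3

1 → no match
2 → match
3 → no match
4 → no match
5 → no match
6 → match
7 → match
8 → no match
9 → no match
Total matched: 3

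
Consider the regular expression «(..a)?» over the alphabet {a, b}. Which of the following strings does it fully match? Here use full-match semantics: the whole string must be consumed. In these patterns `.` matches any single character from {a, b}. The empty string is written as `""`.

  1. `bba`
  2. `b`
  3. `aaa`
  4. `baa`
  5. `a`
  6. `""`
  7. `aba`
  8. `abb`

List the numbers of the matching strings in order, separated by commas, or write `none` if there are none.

1, 3, 4, 6, 7

1. `bba` → match
2. `b` → no match
3. `aaa` → match
4. `baa` → match
5. `a` → no match
6. `""` → match
7. `aba` → match
8. `abb` → no match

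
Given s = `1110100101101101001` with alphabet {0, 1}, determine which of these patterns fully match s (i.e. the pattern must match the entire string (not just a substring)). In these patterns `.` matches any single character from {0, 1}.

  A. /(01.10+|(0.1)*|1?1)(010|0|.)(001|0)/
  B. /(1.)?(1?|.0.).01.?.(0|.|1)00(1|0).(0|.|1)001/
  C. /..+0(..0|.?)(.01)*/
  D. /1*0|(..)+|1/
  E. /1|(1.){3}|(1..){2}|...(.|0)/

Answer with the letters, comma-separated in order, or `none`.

A → no match
B → no match
C → match
D → no match
E → no match

C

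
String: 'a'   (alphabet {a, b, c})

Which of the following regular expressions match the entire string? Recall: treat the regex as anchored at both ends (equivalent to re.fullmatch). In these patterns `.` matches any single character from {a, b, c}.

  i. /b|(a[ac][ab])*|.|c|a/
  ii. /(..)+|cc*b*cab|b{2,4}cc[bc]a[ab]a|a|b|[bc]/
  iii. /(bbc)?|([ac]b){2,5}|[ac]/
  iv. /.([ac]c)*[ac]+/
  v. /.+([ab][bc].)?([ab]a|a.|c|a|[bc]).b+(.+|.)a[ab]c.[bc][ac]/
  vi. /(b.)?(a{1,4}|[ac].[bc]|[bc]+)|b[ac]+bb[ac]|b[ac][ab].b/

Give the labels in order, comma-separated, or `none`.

i → match
ii → match
iii → match
iv → no match
v → no match
vi → match

i, ii, iii, vi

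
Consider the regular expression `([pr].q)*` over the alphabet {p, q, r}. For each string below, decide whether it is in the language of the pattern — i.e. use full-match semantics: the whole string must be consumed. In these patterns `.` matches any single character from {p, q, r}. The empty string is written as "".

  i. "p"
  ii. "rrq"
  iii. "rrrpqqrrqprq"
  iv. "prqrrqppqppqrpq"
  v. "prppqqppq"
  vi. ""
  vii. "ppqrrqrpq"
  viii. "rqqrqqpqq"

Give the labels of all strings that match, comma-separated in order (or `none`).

ii, iv, vi, vii, viii

i → no match
ii → match
iii → no match
iv → match
v → no match
vi → match
vii → match
viii → match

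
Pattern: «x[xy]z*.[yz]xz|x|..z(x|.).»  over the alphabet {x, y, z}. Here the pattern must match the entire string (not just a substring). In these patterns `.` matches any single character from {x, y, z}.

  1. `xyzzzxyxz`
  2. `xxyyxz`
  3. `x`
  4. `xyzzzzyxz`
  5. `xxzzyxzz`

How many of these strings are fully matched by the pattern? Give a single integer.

4

1 → match
2 → match
3 → match
4 → match
5 → no match
Total matched: 4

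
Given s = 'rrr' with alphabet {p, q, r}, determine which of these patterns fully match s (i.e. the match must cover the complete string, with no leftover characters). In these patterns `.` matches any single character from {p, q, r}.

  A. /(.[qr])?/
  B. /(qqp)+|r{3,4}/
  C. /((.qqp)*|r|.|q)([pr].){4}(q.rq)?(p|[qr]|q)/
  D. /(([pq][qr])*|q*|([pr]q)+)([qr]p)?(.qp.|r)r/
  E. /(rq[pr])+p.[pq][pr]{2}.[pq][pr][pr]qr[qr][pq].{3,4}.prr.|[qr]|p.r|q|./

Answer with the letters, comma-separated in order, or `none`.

B

A → no match
B → match
C → no match
D → no match
E → no match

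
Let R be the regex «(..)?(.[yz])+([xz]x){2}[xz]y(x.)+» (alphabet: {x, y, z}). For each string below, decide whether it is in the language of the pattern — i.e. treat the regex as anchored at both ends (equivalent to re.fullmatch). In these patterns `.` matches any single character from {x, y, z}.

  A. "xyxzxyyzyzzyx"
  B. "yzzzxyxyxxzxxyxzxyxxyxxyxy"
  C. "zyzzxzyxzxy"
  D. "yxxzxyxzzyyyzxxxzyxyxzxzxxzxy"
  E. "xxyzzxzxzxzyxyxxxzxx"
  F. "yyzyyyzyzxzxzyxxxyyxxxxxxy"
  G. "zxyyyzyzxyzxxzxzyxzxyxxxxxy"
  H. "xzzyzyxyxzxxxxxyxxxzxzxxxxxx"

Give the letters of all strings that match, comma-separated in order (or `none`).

H

A → no match
B → no match
C. "zyzzxzyxzxy" → no match
D → no match
E → no match
F → no match
G → no match
H → match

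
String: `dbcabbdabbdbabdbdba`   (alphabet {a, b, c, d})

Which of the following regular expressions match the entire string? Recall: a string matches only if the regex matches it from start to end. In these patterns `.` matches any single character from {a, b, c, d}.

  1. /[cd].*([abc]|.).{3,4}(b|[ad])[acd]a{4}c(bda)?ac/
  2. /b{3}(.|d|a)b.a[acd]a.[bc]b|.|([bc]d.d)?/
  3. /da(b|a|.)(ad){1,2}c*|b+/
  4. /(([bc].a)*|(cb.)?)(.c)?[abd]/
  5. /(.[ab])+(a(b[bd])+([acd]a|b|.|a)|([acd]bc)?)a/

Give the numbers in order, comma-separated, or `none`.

1 → no match — must end with `ac`
2 → no match
3 → no match
4 → no match
5 → match

5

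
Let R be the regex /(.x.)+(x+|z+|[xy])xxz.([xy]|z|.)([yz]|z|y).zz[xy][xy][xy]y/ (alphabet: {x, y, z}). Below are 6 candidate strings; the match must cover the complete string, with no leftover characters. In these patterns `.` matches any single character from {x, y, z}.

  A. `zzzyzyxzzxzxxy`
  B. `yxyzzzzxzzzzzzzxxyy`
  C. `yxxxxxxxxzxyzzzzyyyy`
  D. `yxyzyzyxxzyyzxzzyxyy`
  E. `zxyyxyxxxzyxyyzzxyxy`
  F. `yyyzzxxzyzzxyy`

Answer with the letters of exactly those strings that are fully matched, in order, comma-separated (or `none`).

C, E

A → no match
B → no match
C → match
D → no match
E → match
F → no match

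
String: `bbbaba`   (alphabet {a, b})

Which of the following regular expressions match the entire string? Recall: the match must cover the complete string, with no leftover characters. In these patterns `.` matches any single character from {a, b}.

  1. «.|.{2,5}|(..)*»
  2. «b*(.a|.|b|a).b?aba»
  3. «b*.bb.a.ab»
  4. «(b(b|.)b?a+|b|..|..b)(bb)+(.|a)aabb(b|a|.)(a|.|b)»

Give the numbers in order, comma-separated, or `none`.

1 → match
2 → match
3 → no match — must end with `ab`
4 → no match

1, 2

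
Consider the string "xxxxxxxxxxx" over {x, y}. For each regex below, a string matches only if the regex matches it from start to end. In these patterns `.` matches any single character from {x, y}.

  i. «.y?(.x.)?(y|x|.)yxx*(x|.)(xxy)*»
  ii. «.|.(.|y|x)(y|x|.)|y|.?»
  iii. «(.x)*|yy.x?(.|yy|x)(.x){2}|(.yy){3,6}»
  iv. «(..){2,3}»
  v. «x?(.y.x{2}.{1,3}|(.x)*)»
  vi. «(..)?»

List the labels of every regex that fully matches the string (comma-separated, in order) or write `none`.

v

i → no match
ii → no match
iii → no match
iv → no match
v → match
vi → no match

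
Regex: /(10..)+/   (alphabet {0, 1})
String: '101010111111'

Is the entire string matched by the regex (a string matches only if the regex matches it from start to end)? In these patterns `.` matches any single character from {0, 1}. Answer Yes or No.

No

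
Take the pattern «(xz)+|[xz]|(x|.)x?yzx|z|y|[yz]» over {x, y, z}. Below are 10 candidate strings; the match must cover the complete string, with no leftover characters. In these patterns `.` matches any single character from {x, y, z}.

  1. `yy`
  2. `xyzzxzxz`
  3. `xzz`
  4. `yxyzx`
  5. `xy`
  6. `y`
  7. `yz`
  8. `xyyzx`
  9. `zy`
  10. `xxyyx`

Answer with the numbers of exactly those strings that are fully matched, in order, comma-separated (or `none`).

4, 6

1. `yy` → no match
2. `xyzzxzxz` → no match
3. `xzz` → no match
4. `yxyzx` → match
5. `xy` → no match
6. `y` → match
7. `yz` → no match
8. `xyyzx` → no match
9. `zy` → no match
10. `xxyyx` → no match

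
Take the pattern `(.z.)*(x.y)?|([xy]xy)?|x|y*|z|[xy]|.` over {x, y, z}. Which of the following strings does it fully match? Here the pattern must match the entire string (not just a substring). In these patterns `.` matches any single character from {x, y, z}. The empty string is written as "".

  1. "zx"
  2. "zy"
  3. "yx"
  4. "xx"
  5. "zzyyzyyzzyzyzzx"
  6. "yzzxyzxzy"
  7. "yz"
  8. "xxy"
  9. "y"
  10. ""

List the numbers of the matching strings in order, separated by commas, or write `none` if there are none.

1 → no match
2 → no match
3 → no match
4 → no match
5 → match
6 → no match
7 → no match
8 → match
9 → match
10 → match

5, 8, 9, 10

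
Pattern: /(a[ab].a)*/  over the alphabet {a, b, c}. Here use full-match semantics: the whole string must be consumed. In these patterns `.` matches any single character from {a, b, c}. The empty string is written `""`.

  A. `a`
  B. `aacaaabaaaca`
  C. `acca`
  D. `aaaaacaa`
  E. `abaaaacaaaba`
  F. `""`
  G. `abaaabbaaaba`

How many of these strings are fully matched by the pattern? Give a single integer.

A → no match
B → match
C → no match
D → no match
E → match
F → match
G → match
Total matched: 4

4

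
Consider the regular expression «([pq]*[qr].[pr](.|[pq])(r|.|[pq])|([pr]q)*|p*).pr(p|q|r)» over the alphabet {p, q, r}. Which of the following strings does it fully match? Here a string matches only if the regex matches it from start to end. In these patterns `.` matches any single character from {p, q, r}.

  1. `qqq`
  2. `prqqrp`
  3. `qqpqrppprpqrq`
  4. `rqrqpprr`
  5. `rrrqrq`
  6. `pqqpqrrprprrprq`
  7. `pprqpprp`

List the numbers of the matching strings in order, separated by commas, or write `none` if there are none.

4

1 → no match
2 → no match
3 → no match
4 → match
5 → no match
6 → no match
7 → no match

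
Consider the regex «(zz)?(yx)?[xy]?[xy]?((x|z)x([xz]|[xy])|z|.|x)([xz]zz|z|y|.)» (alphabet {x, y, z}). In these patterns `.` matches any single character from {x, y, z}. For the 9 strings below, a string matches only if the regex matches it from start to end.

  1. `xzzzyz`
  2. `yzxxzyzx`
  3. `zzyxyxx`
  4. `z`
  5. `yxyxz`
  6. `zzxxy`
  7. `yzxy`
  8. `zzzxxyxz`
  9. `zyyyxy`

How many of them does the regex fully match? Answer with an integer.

3

1 → no match
2 → no match
3 → match
4 → no match
5 → match
6 → match
7 → no match
8 → no match
9 → no match
Total matched: 3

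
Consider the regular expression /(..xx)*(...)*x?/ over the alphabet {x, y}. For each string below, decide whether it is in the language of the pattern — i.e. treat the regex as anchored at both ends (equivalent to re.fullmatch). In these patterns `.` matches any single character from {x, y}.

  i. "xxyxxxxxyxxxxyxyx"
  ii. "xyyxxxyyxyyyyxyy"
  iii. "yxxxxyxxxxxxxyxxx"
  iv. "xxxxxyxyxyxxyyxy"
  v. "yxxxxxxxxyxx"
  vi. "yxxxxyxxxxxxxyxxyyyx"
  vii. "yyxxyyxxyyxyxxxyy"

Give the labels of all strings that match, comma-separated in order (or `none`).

i → no match
ii → no match
iii → match
iv → match
v → match
vi → match
vii → match

iii, iv, v, vi, vii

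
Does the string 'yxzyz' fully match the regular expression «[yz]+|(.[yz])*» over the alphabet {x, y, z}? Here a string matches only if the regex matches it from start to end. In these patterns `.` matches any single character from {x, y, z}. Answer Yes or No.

No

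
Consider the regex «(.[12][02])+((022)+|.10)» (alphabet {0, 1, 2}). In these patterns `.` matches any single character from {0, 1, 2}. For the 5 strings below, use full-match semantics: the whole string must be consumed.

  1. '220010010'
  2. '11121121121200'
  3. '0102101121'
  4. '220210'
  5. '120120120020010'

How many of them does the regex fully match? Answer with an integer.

3

1 → match
2 → no match
3 → no match
4 → match
5 → match
Total matched: 3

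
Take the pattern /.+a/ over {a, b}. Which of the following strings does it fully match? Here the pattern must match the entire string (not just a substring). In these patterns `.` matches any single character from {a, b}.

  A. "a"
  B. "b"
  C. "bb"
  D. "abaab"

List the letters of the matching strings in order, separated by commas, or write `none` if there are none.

none

A → no match
B → no match — must end with "a"
C → no match — must end with "a"
D → no match — must end with "a"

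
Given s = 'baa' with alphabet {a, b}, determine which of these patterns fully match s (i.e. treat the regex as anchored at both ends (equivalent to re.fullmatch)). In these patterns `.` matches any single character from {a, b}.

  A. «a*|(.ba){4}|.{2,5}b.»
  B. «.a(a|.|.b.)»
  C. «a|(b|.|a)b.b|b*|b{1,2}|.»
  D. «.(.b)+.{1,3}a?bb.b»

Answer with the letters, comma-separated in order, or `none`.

A → no match
B → match
C → no match
D → no match — must end with 'b'

B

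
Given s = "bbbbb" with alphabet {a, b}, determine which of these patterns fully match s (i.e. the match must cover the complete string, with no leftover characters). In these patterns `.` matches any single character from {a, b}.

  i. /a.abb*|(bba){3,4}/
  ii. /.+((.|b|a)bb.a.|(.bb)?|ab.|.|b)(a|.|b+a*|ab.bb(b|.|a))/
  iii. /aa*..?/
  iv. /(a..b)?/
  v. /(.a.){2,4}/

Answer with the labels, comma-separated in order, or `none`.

ii

i → no match
ii → match
iii → no match — must start with "a"
iv → no match
v → no match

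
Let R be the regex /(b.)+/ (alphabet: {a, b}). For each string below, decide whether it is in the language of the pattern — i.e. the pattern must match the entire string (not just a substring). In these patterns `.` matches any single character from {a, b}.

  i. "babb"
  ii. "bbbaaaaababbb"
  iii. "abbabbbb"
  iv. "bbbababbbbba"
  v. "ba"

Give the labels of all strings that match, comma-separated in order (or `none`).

i → match
ii → no match
iii → no match — must start with "b"
iv → match
v → match

i, iv, v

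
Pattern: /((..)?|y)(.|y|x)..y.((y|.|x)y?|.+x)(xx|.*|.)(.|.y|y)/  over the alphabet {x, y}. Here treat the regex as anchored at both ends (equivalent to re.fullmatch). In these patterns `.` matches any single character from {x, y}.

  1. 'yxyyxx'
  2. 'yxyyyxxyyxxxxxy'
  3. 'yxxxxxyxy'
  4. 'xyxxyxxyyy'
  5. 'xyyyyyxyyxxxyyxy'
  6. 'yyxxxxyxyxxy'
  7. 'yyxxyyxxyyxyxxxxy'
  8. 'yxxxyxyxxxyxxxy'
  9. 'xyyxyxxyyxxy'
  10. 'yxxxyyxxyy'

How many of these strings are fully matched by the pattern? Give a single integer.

5

1 → no match
2 → match
3 → no match
4 → no match
5 → match
6 → no match
7 → match
8 → match
9 → no match
10 → match
Total matched: 5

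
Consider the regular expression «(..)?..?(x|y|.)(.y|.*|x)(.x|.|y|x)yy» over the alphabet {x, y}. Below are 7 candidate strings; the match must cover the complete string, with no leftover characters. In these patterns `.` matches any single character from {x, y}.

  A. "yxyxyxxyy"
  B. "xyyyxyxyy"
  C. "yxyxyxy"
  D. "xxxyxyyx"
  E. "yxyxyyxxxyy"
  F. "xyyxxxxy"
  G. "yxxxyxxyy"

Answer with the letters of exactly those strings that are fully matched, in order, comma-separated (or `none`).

A, B, E, G

A → match
B → match
C → no match — must end with "yy"
D → no match — must end with "yy"
E → match
F → no match — must end with "yy"
G → match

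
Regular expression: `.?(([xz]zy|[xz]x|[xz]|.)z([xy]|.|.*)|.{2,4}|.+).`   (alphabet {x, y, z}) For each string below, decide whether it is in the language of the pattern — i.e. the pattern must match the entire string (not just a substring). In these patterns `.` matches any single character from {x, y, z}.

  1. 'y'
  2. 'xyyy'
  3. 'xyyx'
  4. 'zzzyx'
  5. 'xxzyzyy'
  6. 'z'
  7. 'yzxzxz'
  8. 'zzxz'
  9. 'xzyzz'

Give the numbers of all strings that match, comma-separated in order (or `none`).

2, 3, 4, 5, 7, 8, 9

1 → no match
2 → match
3 → match
4 → match
5 → match
6 → no match
7 → match
8 → match
9 → match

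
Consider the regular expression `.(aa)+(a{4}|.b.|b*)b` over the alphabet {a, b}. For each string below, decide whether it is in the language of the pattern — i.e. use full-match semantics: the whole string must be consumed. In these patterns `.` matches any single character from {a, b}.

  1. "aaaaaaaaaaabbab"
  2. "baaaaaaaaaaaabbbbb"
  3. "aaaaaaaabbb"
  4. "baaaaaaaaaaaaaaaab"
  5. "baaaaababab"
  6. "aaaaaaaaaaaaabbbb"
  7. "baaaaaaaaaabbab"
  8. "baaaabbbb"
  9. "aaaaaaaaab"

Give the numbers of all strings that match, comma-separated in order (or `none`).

1, 2, 3, 4, 6, 7, 8, 9

1 → match
2 → match
3 → match
4 → match
5 → no match
6 → match
7 → match
8 → match
9 → match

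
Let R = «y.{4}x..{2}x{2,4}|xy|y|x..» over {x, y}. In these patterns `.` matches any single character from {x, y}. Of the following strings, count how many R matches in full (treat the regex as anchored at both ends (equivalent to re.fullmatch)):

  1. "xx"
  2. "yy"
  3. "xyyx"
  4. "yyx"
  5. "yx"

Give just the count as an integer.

1 → no match
2 → no match
3 → no match
4 → no match
5 → no match
Total matched: 0

0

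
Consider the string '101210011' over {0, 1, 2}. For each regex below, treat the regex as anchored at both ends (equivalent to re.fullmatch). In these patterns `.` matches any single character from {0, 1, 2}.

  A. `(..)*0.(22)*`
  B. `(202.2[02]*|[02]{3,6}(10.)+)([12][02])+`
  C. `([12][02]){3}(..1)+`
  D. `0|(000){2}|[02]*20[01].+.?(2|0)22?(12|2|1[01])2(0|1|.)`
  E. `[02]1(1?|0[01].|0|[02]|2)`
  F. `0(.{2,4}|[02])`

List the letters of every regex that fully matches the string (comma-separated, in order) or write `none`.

C

A → no match
B → no match
C → match
D → no match
E → no match
F → no match — must start with '0'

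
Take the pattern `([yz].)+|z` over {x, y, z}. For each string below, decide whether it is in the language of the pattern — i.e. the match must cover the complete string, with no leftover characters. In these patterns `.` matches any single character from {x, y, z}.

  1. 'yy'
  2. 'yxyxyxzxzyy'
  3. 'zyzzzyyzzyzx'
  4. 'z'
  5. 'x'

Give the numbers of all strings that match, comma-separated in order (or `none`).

1 → match
2 → no match
3 → match
4 → match
5 → no match

1, 3, 4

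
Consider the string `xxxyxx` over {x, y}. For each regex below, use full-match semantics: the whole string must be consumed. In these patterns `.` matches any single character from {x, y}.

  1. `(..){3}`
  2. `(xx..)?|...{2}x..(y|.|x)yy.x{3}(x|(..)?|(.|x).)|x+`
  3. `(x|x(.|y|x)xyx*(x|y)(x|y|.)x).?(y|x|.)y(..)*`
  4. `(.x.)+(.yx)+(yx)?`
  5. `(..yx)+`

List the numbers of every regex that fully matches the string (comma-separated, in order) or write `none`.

1, 3

1 → match
2 → no match
3 → match
4 → no match
5 → no match — must end with `yx`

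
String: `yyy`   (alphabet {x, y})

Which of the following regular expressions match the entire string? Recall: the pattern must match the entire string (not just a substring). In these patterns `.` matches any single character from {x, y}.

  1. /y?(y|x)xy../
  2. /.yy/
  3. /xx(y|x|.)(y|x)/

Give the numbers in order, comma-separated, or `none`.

1 → no match
2 → match
3 → no match — must start with `xx`

2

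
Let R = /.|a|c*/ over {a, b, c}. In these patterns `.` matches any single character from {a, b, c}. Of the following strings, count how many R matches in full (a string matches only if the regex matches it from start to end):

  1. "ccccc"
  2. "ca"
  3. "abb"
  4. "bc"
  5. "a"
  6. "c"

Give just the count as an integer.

3

1 → match
2 → no match
3 → no match
4 → no match
5 → match
6 → match
Total matched: 3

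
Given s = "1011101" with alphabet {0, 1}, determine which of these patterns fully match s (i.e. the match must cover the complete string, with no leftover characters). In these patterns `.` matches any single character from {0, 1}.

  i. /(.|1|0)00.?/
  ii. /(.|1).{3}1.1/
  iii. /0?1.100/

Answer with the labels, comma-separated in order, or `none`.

i → no match
ii → match
iii → no match — must end with "100"

ii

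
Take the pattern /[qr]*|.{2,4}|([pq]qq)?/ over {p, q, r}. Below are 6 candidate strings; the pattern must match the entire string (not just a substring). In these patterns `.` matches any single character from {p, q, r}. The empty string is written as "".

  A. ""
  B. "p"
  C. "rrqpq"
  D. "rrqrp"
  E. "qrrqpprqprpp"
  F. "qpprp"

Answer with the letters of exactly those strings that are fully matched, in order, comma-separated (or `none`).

A

A → match
B → no match
C → no match
D → no match
E → no match
F → no match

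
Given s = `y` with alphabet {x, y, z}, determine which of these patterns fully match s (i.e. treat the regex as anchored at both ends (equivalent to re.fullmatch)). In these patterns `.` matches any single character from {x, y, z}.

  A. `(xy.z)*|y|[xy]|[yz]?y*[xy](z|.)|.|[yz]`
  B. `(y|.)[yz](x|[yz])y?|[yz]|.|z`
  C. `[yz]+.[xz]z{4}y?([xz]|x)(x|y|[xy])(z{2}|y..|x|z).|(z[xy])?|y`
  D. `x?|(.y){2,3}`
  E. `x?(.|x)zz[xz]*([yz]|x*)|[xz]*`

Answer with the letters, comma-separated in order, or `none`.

A, B, C

A → match
B → match
C → match
D → no match
E → no match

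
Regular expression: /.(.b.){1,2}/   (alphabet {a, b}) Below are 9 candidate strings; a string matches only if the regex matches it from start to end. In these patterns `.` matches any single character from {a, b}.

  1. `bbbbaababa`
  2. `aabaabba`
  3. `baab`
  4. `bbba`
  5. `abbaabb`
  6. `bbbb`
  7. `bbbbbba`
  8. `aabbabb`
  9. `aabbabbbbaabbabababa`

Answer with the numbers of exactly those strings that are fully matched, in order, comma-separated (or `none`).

4, 5, 6, 7, 8

1 → no match
2 → no match
3 → no match
4 → match
5 → match
6 → match
7 → match
8 → match
9 → no match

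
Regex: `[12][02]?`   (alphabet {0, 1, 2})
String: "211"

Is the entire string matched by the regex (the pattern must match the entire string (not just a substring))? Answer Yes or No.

No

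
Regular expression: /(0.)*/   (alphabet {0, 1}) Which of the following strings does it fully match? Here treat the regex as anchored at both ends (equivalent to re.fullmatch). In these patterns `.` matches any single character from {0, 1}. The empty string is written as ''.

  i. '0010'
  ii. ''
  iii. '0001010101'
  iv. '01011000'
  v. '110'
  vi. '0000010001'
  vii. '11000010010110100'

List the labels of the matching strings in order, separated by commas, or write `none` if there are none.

ii, iii, vi

i. '0010' → no match
ii. '' → match
iii. '0001010101' → match
iv. '01011000' → no match
v. '110' → no match
vi. '0000010001' → match
vii → no match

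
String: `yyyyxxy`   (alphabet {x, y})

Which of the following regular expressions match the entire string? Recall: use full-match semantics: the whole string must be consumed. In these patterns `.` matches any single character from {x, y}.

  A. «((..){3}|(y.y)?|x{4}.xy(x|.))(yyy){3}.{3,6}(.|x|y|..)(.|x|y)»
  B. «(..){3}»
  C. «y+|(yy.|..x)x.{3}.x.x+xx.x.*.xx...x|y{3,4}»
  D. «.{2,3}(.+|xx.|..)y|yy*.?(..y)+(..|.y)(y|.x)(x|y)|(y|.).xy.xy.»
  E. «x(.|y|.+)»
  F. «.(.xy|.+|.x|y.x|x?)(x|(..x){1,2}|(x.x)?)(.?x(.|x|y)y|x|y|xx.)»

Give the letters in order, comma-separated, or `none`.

A → no match
B → no match
C → no match
D → match
E → no match — must start with `x`
F → match

D, F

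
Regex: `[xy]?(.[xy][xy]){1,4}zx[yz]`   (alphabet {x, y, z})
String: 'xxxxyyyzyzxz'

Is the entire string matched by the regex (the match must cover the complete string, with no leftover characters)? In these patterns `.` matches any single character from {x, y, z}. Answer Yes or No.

No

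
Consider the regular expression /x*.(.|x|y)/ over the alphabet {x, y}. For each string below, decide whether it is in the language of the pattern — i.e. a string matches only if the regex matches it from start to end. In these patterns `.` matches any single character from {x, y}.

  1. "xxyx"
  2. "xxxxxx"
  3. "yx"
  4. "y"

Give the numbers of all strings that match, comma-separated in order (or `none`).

1, 2, 3

1 → match
2 → match
3 → match
4 → no match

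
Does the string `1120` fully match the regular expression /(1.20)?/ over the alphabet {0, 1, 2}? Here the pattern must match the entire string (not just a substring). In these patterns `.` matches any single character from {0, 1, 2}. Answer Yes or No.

Yes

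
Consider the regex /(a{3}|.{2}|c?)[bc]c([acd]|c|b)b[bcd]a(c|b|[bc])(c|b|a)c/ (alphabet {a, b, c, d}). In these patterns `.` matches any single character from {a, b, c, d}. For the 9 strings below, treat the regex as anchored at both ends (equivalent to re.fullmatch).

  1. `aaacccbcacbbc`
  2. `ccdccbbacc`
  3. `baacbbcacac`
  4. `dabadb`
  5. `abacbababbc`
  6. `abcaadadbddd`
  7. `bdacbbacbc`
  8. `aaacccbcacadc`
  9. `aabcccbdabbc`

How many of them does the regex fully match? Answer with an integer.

0

1 → no match
2 → no match
3 → no match
4 → no match — must end with `c`
5 → no match
6 → no match — must end with `c`
7 → no match
8 → no match
9 → no match
Total matched: 0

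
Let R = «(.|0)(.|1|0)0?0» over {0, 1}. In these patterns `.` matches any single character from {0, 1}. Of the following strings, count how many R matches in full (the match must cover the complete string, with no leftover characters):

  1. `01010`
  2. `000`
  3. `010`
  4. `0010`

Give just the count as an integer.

2

1. `01010` → no match
2. `000` → match
3. `010` → match
4. `0010` → no match
Total matched: 2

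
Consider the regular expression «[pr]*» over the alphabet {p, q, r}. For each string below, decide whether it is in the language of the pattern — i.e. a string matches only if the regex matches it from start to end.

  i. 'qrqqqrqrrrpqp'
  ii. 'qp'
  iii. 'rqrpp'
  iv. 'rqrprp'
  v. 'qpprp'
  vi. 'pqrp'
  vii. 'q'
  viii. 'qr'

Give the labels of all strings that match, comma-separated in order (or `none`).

i → no match
ii → no match
iii → no match
iv → no match
v → no match
vi → no match
vii → no match
viii → no match

none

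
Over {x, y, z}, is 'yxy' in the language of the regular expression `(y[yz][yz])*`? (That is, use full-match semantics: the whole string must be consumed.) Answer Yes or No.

No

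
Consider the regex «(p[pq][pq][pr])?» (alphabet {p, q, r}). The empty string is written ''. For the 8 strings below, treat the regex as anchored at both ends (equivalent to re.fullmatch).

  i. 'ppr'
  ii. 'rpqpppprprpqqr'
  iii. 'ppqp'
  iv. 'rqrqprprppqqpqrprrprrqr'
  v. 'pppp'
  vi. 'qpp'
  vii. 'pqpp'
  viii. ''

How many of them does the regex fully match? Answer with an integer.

4

i → no match
ii → no match
iii → match
iv → no match
v → match
vi → no match
vii → match
viii → match
Total matched: 4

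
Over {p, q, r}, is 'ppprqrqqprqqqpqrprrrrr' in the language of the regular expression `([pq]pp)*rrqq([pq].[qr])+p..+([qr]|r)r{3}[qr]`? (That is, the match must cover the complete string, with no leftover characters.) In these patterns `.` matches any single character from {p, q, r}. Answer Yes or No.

No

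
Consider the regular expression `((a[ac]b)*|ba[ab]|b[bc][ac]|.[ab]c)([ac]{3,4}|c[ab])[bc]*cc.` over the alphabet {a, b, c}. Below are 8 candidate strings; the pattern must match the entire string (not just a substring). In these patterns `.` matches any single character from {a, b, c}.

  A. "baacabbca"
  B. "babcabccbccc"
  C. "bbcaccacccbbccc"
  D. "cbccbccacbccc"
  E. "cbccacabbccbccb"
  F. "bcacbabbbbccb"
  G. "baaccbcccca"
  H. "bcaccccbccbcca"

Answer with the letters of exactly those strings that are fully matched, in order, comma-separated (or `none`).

B, C, E, H

A → no match
B → match
C → match
D → no match
E → match
F → no match
G → no match
H → match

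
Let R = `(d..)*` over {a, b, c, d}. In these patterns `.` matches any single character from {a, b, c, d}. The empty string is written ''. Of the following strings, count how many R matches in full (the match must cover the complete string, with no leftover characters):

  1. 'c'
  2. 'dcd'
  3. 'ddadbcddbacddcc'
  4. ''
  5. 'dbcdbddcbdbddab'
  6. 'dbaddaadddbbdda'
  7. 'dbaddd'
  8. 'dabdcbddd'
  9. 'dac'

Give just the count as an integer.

1. 'c' → no match
2. 'dcd' → match
3 → no match
4. '' → match
5 → match
6 → no match
7. 'dbaddd' → match
8. 'dabdcbddd' → match
9. 'dac' → match
Total matched: 6

6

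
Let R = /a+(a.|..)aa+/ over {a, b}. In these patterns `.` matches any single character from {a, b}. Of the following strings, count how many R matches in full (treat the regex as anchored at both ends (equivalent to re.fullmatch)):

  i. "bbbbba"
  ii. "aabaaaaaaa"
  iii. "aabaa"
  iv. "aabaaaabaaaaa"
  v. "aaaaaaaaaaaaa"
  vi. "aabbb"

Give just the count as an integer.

i → no match — must start with "a"
ii → match
iii → match
iv → no match
v → match
vi → no match — must end with "a"
Total matched: 3

3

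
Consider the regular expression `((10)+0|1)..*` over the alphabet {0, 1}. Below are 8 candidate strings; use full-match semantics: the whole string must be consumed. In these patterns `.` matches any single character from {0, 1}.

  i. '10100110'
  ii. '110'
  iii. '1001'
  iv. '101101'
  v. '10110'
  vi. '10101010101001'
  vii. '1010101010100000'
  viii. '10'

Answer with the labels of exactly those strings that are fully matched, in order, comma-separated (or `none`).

i → match
ii → match
iii → match
iv → match
v → match
vi → match
vii → match
viii → match

i, ii, iii, iv, v, vi, vii, viii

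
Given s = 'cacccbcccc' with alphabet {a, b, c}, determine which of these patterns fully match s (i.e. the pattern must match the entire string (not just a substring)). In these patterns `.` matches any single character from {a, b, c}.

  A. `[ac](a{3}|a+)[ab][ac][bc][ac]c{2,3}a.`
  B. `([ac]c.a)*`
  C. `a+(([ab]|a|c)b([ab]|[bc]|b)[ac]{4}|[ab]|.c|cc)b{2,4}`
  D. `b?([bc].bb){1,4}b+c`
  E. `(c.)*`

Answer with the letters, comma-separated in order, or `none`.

A → no match
B → no match
C → no match — must start with 'a'
D → no match — must end with 'bc'
E → match

E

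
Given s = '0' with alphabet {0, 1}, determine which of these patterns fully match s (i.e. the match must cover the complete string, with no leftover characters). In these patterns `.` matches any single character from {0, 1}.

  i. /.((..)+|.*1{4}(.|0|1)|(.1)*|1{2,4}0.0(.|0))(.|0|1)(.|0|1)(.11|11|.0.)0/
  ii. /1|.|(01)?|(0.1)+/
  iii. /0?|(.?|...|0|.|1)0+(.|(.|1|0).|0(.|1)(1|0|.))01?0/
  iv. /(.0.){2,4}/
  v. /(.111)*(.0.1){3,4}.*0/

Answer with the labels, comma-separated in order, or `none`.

i → no match
ii → match
iii → match
iv → no match
v → no match

ii, iii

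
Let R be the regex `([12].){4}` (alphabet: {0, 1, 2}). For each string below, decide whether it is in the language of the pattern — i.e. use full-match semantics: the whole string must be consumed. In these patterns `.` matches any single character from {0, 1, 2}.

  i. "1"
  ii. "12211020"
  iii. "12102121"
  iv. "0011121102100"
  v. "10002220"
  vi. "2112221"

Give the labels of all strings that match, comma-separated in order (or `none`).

ii, iii

i → no match
ii → match
iii → match
iv → no match
v → no match
vi → no match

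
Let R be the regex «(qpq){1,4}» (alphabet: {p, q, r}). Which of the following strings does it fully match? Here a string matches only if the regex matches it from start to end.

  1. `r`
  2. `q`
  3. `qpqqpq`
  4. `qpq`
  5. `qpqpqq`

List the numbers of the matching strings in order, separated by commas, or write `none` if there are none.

1 → no match — must start with `qpq`
2 → no match — must start with `qpq`
3 → match
4 → match
5 → no match — must end with `qpq`

3, 4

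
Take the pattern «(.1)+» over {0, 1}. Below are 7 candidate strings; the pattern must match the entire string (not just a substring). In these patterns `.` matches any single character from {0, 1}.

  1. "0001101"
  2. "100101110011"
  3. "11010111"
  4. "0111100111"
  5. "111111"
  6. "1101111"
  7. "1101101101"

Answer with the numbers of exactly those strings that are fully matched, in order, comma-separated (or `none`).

3, 5

1 → no match
2 → no match
3 → match
4 → no match
5 → match
6 → no match
7 → no match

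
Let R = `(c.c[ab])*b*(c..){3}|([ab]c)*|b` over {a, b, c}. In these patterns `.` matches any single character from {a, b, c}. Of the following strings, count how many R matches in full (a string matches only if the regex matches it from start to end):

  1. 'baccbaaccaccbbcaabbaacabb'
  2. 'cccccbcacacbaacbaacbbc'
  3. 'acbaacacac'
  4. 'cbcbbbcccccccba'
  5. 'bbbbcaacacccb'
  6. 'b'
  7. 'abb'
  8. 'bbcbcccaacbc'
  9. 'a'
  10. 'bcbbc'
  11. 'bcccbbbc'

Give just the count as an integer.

1 → no match
2 → no match
3 → no match
4 → match
5 → match
6 → match
7 → no match
8 → no match
9 → no match
10 → no match
11 → no match
Total matched: 3

3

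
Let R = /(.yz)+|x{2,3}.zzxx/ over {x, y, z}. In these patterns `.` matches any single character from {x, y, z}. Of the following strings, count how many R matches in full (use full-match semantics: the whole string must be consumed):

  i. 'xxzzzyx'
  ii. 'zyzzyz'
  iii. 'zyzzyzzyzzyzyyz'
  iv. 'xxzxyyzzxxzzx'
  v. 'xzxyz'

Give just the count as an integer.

i → no match
ii → match
iii → match
iv → no match
v → no match
Total matched: 2

2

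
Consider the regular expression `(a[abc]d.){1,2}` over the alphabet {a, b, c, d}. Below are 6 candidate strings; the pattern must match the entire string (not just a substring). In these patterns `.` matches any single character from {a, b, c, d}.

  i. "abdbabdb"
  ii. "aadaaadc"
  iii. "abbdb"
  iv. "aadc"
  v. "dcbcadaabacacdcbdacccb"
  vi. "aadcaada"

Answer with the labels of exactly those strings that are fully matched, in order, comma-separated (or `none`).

i, ii, iv, vi

i → match
ii → match
iii → no match
iv → match
v → no match — must start with "a"
vi → match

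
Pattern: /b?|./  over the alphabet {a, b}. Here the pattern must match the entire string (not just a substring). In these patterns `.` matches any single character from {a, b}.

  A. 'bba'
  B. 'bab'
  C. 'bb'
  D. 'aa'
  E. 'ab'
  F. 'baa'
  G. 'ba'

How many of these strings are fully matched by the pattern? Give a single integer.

0

A → no match
B → no match
C → no match
D → no match
E → no match
F → no match
G → no match
Total matched: 0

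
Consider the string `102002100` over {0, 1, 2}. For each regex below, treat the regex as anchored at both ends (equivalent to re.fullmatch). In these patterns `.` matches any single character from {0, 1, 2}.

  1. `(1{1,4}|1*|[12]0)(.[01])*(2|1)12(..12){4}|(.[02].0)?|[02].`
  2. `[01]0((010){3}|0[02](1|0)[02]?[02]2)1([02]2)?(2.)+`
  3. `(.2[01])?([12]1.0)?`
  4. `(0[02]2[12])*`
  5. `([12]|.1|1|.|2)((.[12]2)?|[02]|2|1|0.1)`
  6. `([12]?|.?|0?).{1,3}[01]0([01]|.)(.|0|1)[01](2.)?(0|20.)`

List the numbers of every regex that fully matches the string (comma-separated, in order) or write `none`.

1 → no match
2 → no match
3 → no match
4 → no match
5 → no match
6 → match

6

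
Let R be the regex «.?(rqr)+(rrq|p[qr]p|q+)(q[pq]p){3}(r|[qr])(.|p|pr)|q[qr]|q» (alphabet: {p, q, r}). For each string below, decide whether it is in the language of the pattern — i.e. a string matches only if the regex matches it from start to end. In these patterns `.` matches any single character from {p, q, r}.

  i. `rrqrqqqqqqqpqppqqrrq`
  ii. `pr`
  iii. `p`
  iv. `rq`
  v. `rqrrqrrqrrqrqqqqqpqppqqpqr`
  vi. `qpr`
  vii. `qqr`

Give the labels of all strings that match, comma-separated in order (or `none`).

v

i → no match
ii → no match
iii → no match
iv → no match
v → match
vi → no match
vii → no match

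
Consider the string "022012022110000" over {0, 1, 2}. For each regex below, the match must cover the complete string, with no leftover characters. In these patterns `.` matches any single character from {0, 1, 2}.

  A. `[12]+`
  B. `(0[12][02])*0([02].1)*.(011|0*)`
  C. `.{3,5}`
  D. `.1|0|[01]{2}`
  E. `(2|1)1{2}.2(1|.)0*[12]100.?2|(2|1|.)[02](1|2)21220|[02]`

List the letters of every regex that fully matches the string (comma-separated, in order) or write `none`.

B

A → no match
B → match
C → no match
D → no match
E → no match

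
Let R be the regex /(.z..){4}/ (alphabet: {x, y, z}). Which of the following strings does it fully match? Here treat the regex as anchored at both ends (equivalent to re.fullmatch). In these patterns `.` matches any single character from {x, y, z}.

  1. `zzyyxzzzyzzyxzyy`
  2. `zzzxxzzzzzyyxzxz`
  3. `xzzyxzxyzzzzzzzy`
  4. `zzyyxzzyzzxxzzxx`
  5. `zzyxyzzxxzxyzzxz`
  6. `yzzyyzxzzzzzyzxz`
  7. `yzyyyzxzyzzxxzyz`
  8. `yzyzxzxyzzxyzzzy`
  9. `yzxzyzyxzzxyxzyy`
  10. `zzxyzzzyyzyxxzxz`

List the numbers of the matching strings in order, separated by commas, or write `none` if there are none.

1 → match
2 → match
3 → match
4 → match
5 → match
6 → match
7 → match
8 → match
9 → match
10 → match

1, 2, 3, 4, 5, 6, 7, 8, 9, 10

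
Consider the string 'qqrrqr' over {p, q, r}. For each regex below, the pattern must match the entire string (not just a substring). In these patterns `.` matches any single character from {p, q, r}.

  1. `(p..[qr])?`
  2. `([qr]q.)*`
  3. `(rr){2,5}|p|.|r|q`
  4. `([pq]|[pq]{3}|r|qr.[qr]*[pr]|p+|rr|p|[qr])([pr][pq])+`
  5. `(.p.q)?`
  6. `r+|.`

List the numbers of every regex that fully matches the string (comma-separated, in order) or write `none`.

2

1 → no match
2 → match
3 → no match
4 → no match
5 → no match
6 → no match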